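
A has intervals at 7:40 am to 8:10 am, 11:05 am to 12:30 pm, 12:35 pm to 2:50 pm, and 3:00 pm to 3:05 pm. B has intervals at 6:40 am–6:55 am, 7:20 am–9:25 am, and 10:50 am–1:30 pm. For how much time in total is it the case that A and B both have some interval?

A ∩ B = 7:40 am–8:10 am, 11:05 am–12:30 pm, 12:35 pm–1:30 pm.
Total: 30 min + 1 h 25 min + 55 min = 2 h 50 min.

2 h 50 min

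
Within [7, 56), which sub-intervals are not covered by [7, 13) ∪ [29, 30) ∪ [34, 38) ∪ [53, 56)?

After merging, the occupied span is [7, 13), [29, 30), [34, 38), [53, 56).
Uncovered inside [7, 56): [13, 29), [30, 34), [38, 53).

[13, 29) ∪ [30, 34) ∪ [38, 53)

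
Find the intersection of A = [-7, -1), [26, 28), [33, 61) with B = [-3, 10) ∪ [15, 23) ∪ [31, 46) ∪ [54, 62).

[-3, -1) ∪ [33, 46) ∪ [54, 61)

[-7, -1) meets the second set on [-3, -1).
[26, 28): no overlap with the second set.
[33, 61) meets the second set on [33, 46), [54, 61).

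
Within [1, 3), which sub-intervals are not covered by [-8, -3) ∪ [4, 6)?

After merging, the occupied span is [-8, -3), [4, 6).
Gaps within [1, 3): [1, 3).

[1, 3)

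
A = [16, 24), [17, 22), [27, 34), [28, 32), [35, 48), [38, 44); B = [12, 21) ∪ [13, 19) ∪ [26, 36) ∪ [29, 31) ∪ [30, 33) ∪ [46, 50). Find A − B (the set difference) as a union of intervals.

[21, 24) ∪ [36, 46)

A, merged: [16, 24), [27, 34), [35, 48).
B, merged: [12, 21), [26, 36), [46, 50).
[16, 24) minus B → [21, 24).
[27, 34): fully covered by B → removed.
[35, 48) minus B → [36, 46).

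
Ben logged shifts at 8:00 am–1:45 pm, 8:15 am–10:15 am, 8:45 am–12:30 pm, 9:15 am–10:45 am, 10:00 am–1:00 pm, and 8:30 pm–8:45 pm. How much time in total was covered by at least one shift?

Merged: 8:00 am–1:45 pm, 8:30 pm–8:45 pm.
Lengths: 5 h 45 min + 15 min = 6 h.

6 h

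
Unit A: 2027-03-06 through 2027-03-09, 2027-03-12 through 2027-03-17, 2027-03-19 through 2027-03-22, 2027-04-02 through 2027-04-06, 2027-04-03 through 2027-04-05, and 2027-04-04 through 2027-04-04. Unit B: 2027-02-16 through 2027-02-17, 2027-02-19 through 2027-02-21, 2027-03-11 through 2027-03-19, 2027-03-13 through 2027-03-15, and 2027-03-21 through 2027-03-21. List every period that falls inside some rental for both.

2027-03-12 through 2027-03-17, 2027-03-19 through 2027-03-19, 2027-03-21 through 2027-03-21

First set merges to 2027-03-06 through 2027-03-09, 2027-03-12 through 2027-03-17, 2027-03-19 through 2027-03-22, 2027-04-02 through 2027-04-06.
Second set merges to 2027-02-16 through 2027-02-17, 2027-02-19 through 2027-02-21, 2027-03-11 through 2027-03-19, 2027-03-21 through 2027-03-21.
2027-03-06 through 2027-03-09 meets no B interval.
2027-03-12 through 2027-03-17 ∩ B → 2027-03-12 through 2027-03-17.
2027-03-19 through 2027-03-22 ∩ B → 2027-03-19 through 2027-03-19, 2027-03-21 through 2027-03-21.
2027-04-02 through 2027-04-06 meets no B interval.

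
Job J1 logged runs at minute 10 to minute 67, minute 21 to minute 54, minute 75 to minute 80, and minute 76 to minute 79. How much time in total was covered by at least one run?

62 minutes

Merged: minute 10 to minute 67, minute 75 to minute 80.
Lengths: 57 minutes + 5 minutes = 62 minutes.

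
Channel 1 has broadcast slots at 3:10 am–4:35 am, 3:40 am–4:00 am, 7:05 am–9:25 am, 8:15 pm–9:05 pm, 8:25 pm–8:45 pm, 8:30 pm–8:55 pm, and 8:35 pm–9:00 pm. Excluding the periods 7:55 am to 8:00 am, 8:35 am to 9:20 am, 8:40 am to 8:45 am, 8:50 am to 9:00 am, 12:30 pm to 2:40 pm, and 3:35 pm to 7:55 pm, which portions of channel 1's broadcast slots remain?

Merge the first list: 3:10 am–4:35 am, 7:05 am–9:25 am, 8:15 pm–9:05 pm.
Merge the second list: 7:55 am–8:00 am, 8:35 am–9:20 am, 12:30 pm–2:40 pm, 3:35 pm–7:55 pm.
3:10 am–4:35 am is untouched.
7:05 am–9:25 am with B removed leaves 7:05 am–7:55 am, 8:00 am–8:35 am, 9:20 am–9:25 am.
8:15 pm–9:05 pm is untouched.

3:10 am–4:35 am, 7:05 am–7:55 am, 8:00 am–8:35 am, 9:20 am–9:25 am, 8:15 pm–9:05 pm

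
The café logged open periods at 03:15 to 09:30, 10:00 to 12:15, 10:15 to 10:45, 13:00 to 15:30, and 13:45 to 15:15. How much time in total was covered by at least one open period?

Merged: 03:15–09:30, 10:00–12:15, 13:00–15:30.
Lengths: 6 h 15 min + 2 h 15 min + 2 h 30 min = 11 h.

11 h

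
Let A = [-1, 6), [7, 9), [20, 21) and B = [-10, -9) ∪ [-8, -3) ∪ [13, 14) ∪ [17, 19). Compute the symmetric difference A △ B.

[-10, -9) ∪ [-8, -3) ∪ [-1, 6) ∪ [7, 9) ∪ [13, 14) ∪ [17, 19) ∪ [20, 21)

A but not B: [-1, 6), [7, 9), [20, 21).
B but not A: [-10, -9), [-8, -3), [13, 14), [17, 19).
Combining gives A △ B.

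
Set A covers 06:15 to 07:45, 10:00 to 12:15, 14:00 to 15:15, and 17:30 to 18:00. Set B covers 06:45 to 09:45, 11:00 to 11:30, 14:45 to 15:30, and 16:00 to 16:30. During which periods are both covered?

06:45–07:45, 11:00–11:30, 14:45–15:15

06:15–07:45 overlaps B on 06:45–07:45.
10:00–12:15 overlaps B on 11:00–11:30.
14:00–15:15 overlaps B on 14:45–15:15.
17:30–18:00 falls entirely outside B.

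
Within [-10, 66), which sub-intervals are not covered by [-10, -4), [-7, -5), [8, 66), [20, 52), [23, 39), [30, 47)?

Covered (merged): [-10, -4), [8, 66).
Uncovered inside [-10, 66): [-4, 8).

[-4, 8)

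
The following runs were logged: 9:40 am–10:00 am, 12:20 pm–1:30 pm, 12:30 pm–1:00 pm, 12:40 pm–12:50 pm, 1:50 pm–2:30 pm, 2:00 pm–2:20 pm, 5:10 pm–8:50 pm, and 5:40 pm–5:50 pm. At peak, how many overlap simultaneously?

3

Walk the sorted start/end points keeping a running depth.
The depth first hits 3 at 12:40 pm.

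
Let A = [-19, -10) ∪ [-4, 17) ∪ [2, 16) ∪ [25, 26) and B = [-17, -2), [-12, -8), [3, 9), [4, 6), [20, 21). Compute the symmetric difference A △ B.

First set merges to [-19, -10), [-4, 17), [25, 26).
Second set merges to [-17, -2), [3, 9), [20, 21).
A \ B = [-19, -17), [-2, 3), [9, 17), [25, 26).
B \ A = [-10, -4), [20, 21).
Union of the two gives the symmetric difference.

[-19, -17) ∪ [-10, -4) ∪ [-2, 3) ∪ [9, 17) ∪ [20, 21) ∪ [25, 26)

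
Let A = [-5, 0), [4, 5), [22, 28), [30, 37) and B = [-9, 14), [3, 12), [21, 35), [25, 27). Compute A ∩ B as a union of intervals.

B, merged: [-9, 14), [21, 35).
[-5, 0) meets the second set on [-5, 0).
[4, 5) meets the second set on [4, 5).
[22, 28) meets the second set on [22, 28).
[30, 37) meets the second set on [30, 35).

[-5, 0) ∪ [4, 5) ∪ [22, 28) ∪ [30, 35)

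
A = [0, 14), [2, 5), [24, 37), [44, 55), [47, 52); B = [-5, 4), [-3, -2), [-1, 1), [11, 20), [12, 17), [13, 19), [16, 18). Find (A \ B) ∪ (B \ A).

[-5, 0) ∪ [4, 11) ∪ [14, 20) ∪ [24, 37) ∪ [44, 55)

Merge the first list: [0, 14), [24, 37), [44, 55).
Merge the second list: [-5, 4), [11, 20).
Only in the first: [4, 11), [24, 37), [44, 55).
Only in the second: [-5, 0), [14, 20).
Together these are the periods covered by exactly one.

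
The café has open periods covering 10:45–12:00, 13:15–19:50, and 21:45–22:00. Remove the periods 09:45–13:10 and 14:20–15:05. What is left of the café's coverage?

13:15-14:20, 15:05-19:50, 21:45-22:00

10:45-12:00: fully covered by B → removed.
13:15-19:50 minus B → 13:15-14:20, 15:05-19:50.
21:45-22:00: no B overlap → unchanged.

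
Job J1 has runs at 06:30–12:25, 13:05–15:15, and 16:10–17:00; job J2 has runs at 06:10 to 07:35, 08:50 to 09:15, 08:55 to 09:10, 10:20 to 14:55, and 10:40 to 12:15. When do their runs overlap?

06:30–07:35, 08:50–09:15, 10:20–12:25, 13:05–14:55

Second set merges to 06:10–07:35, 08:50–09:15, 10:20–14:55.
06:30–12:25 overlaps B on 06:30–07:35, 08:50–09:15, 10:20–12:25.
13:05–15:15 overlaps B on 13:05–14:55.
16:10–17:00 falls entirely outside B.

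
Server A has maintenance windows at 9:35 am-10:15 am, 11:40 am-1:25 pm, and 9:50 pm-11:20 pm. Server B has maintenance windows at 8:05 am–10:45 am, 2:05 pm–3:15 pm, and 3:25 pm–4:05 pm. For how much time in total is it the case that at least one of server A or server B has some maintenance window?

7 h 45 min

A ∪ B = 8:05 am–10:45 am, 11:40 am–1:25 pm, 2:05 pm–3:15 pm, 3:25 pm–4:05 pm, 9:50 pm–11:20 pm.
Total: 2 h 40 min + 1 h 45 min + 1 h 10 min + 40 min + 1 h 30 min = 7 h 45 min.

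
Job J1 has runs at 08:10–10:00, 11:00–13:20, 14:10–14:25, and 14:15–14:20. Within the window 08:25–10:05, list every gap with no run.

10:00–10:05

The merged coverage is 08:10–10:00, 11:00–13:20, 14:10–14:25.
Gaps within 08:25–10:05: 10:00–10:05.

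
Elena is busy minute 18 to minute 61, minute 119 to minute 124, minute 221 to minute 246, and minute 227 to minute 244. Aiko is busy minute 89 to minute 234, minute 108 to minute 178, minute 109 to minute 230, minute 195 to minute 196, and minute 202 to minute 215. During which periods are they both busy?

Merge the first list: minute 18 to minute 61, minute 119 to minute 124, minute 221 to minute 246.
Merge the second list: minute 89 to minute 234.
minute 18 to minute 61 meets no B interval.
minute 119 to minute 124 ∩ B → minute 119 to minute 124.
minute 221 to minute 246 ∩ B → minute 221 to minute 234.

minute 119 to minute 124, minute 221 to minute 234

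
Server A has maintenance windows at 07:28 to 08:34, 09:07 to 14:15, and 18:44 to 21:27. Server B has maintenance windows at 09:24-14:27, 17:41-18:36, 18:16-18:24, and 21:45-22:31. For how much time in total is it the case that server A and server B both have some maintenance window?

4 h 51 min

B, merged: 09:24-14:27, 17:41-18:36, 21:45-22:31.
A ∩ B = 09:24-14:15.
Total: 4 h 51 min.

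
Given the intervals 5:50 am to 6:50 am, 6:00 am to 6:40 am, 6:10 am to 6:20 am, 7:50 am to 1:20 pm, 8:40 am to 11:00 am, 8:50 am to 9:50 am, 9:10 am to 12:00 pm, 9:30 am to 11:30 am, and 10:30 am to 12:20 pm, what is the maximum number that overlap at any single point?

5

Walk the sorted start/end points keeping a running depth.
The depth first hits 5 at 9:30 am.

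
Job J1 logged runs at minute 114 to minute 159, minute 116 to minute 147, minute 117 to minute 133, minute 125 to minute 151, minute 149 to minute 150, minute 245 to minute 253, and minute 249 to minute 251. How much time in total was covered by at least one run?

53 minutes

Merged: minute 114 to minute 159, minute 245 to minute 253.
Lengths: 45 minutes + 8 minutes = 53 minutes.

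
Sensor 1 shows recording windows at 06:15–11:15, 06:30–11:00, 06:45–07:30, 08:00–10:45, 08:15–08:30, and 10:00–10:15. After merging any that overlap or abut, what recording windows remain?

06:30–11:00 overlaps/touches 06:15–11:15 → extend to 06:15–11:15.
06:45–07:30 overlaps/touches 06:15–11:15 → extend to 06:15–11:15.
08:00–10:45 overlaps/touches 06:15–11:15 → extend to 06:15–11:15.
08:15–08:30 overlaps/touches 06:15–11:15 → extend to 06:15–11:15.
10:00–10:15 overlaps/touches 06:15–11:15 → extend to 06:15–11:15.

06:15–11:15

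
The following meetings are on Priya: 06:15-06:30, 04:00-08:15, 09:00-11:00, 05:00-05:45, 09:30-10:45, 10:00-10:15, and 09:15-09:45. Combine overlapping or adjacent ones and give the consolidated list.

04:00–08:15, 09:00–11:00

Sort by start: 04:00–08:15, 05:00–05:45, 06:15–06:30, 09:00–11:00, 09:15–09:45, 09:30–10:45, 10:00–10:15.
05:00–05:45 overlaps/touches 04:00–08:15 → extend to 04:00–08:15.
06:15–06:30 overlaps/touches 04:00–08:15 → extend to 04:00–08:15.
09:00–11:00 is disjoint → start new block.
09:15–09:45 overlaps/touches 09:00–11:00 → extend to 09:00–11:00.
09:30–10:45 overlaps/touches 09:00–11:00 → extend to 09:00–11:00.
10:00–10:15 overlaps/touches 09:00–11:00 → extend to 09:00–11:00.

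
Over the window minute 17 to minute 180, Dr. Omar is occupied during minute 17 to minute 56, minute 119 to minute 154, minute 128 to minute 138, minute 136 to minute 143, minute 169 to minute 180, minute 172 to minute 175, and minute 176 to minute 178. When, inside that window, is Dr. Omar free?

minute 56 to minute 119, minute 154 to minute 169

The merged coverage is minute 17 to minute 56, minute 119 to minute 154, minute 169 to minute 180.
Uncovered inside minute 17 to minute 180: minute 56 to minute 119, minute 154 to minute 169.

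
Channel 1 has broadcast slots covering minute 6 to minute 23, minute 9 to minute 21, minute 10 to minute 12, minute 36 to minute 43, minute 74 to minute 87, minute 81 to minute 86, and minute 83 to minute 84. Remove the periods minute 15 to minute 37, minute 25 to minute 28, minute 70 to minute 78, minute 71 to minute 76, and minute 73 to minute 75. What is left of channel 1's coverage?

First set merges to minute 6 to minute 23, minute 36 to minute 43, minute 74 to minute 87.
Second set merges to minute 15 to minute 37, minute 70 to minute 78.
minute 6 to minute 23 with B removed leaves minute 6 to minute 15.
minute 36 to minute 43 with B removed leaves minute 37 to minute 43.
minute 74 to minute 87 with B removed leaves minute 78 to minute 87.

minute 6 to minute 15, minute 37 to minute 43, minute 78 to minute 87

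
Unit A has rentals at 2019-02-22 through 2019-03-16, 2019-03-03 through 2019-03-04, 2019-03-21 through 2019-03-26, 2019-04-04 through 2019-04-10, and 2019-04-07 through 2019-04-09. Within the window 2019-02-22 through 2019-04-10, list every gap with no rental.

2019-03-17 through 2019-03-20, 2019-03-27 through 2019-04-03

The merged coverage is 2019-02-22 through 2019-03-16, 2019-03-21 through 2019-03-26, 2019-04-04 through 2019-04-10.
Complement within 2019-02-22 through 2019-04-10: 2019-03-17 through 2019-03-20, 2019-03-27 through 2019-04-03.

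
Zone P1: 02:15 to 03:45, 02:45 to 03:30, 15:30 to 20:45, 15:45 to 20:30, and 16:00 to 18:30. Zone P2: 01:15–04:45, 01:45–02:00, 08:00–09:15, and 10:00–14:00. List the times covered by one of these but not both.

First set merges to 02:15–03:45, 15:30–20:45.
Second set merges to 01:15–04:45, 08:00–09:15, 10:00–14:00.
A \ B = 15:30–20:45.
B \ A = 01:15–02:15, 03:45–04:45, 08:00–09:15, 10:00–14:00.
Union of the two gives the symmetric difference.

01:15–02:15, 03:45–04:45, 08:00–09:15, 10:00–14:00, 15:30–20:45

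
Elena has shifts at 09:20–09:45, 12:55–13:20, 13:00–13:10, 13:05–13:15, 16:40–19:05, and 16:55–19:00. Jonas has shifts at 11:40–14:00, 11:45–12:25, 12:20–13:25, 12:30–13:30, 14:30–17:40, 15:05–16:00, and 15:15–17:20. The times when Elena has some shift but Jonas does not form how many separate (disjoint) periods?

Merge the first list: 09:20-09:45, 12:55-13:20, 16:40-19:05.
Merge the second list: 11:40-14:00, 14:30-17:40.
A \ B = 09:20-09:45, 17:40-19:05.
That is 2 disjoint pieces.

2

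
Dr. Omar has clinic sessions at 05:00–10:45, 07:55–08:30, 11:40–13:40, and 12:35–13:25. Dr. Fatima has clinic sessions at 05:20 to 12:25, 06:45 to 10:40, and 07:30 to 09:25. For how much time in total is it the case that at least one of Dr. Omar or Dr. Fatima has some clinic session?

A, merged: 05:00–10:45, 11:40–13:40.
B, merged: 05:20–12:25.
A ∪ B = 05:00–13:40.
Total: 8 h 40 min.

8 h 40 min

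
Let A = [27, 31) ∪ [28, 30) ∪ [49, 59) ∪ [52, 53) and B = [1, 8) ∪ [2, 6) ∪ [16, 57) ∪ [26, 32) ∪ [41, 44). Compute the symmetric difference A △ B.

Merge the first list: [27, 31), [49, 59).
Merge the second list: [1, 8), [16, 57).
A but not B: [57, 59).
B but not A: [1, 8), [16, 27), [31, 49).
Combining gives A △ B.

[1, 8) ∪ [16, 27) ∪ [31, 49) ∪ [57, 59)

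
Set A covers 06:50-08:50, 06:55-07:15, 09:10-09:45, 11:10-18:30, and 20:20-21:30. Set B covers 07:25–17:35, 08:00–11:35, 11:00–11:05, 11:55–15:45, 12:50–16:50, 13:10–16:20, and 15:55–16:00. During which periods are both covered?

07:25–08:50, 09:10–09:45, 11:10–17:35

A, merged: 06:50–08:50, 09:10–09:45, 11:10–18:30, 20:20–21:30.
B, merged: 07:25–17:35.
06:50–08:50 meets the second set on 07:25–08:50.
09:10–09:45 meets the second set on 09:10–09:45.
11:10–18:30 meets the second set on 11:10–17:35.
20:20–21:30: no overlap with the second set.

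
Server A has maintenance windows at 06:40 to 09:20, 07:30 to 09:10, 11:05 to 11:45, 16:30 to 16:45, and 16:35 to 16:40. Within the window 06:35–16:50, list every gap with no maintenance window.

The merged coverage is 06:40–09:20, 11:05–11:45, 16:30–16:45.
Uncovered inside 06:35–16:50: 06:35–06:40, 09:20–11:05, 11:45–16:30, 16:45–16:50.

06:35–06:40, 09:20–11:05, 11:45–16:30, 16:45–16:50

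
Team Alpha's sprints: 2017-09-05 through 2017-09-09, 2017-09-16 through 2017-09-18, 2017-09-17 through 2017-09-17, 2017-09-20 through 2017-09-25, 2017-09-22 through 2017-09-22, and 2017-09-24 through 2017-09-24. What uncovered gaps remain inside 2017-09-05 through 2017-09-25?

Covered (merged): 2017-09-05 through 2017-09-09, 2017-09-16 through 2017-09-18, 2017-09-20 through 2017-09-25.
Complement within 2017-09-05 through 2017-09-25: 2017-09-10 through 2017-09-15, 2017-09-19 through 2017-09-19.

2017-09-10 through 2017-09-15, 2017-09-19 through 2017-09-19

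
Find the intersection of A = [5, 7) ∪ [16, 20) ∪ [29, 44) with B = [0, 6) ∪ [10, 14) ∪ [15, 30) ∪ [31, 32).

[5, 7) overlaps B on [5, 6).
[16, 20) overlaps B on [16, 20).
[29, 44) overlaps B on [29, 30), [31, 32).

[5, 6) ∪ [16, 20) ∪ [29, 30) ∪ [31, 32)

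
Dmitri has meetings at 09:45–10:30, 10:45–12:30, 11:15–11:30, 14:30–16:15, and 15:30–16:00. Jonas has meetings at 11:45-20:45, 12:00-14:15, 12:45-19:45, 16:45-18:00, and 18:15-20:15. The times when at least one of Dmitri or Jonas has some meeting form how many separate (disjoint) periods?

A, merged: 09:45–10:30, 10:45–12:30, 14:30–16:15.
B, merged: 11:45–20:45.
A ∪ B = 09:45–10:30, 10:45–20:45.
That is 2 disjoint pieces.

2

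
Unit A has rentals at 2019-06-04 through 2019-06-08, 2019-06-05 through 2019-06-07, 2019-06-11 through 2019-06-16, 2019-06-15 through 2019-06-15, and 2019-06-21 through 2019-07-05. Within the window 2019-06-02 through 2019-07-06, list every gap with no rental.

2019-06-02 through 2019-06-03, 2019-06-09 through 2019-06-10, 2019-06-17 through 2019-06-20, 2019-07-06 through 2019-07-06

After merging, the occupied span is 2019-06-04 through 2019-06-08, 2019-06-11 through 2019-06-16, 2019-06-21 through 2019-07-05.
Complement within 2019-06-02 through 2019-07-06: 2019-06-02 through 2019-06-03, 2019-06-09 through 2019-06-10, 2019-06-17 through 2019-06-20, 2019-07-06 through 2019-07-06.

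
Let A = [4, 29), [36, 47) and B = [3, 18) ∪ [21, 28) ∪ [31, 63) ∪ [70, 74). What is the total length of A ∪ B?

A ∪ B = [3, 29), [31, 63), [70, 74).
Total: 26 + 32 + 4 = 62.

62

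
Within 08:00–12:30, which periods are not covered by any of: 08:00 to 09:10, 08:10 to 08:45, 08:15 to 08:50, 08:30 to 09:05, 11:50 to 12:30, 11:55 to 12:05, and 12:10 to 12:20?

09:10-11:50

The merged coverage is 08:00-09:10, 11:50-12:30.
Uncovered inside 08:00-12:30: 09:10-11:50.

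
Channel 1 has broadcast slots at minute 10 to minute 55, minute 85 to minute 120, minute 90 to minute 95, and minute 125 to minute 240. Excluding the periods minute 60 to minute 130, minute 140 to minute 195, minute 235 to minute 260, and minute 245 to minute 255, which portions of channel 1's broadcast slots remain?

A, merged: minute 10 to minute 55, minute 85 to minute 120, minute 125 to minute 240.
B, merged: minute 60 to minute 130, minute 140 to minute 195, minute 235 to minute 260.
minute 10 to minute 55 is untouched.
minute 85 to minute 120 lies entirely inside B → drops out.
minute 125 to minute 240 with B removed leaves minute 130 to minute 140, minute 195 to minute 235.

minute 10 to minute 55, minute 130 to minute 140, minute 195 to minute 235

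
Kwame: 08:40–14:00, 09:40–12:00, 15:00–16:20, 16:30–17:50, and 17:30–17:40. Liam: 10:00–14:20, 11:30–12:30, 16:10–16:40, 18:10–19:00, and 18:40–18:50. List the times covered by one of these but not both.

08:40-10:00, 14:00-14:20, 15:00-16:10, 16:20-16:30, 16:40-17:50, 18:10-19:00

First set merges to 08:40-14:00, 15:00-16:20, 16:30-17:50.
Second set merges to 10:00-14:20, 16:10-16:40, 18:10-19:00.
Only in the first: 08:40-10:00, 15:00-16:10, 16:40-17:50.
Only in the second: 14:00-14:20, 16:20-16:30, 18:10-19:00.
Together these are the periods covered by exactly one.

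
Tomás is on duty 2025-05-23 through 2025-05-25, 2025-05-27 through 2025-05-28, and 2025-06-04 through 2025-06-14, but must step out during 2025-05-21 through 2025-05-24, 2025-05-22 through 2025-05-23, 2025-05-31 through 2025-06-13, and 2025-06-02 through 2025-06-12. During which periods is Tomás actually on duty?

2025-05-25 through 2025-05-25, 2025-05-27 through 2025-05-28, 2025-06-14 through 2025-06-14

Merge the second list: 2025-05-21 through 2025-05-24, 2025-05-31 through 2025-06-13.
2025-05-23 through 2025-05-25 with B removed leaves 2025-05-25 through 2025-05-25.
2025-05-27 through 2025-05-28 is untouched.
2025-06-04 through 2025-06-14 with B removed leaves 2025-06-14 through 2025-06-14.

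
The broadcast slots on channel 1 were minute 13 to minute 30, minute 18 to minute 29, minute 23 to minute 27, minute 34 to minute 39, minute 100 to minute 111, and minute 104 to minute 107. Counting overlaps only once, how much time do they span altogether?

Merged: minute 13 to minute 30, minute 34 to minute 39, minute 100 to minute 111.
Lengths: 17 minutes + 5 minutes + 11 minutes = 33 minutes.

33 minutes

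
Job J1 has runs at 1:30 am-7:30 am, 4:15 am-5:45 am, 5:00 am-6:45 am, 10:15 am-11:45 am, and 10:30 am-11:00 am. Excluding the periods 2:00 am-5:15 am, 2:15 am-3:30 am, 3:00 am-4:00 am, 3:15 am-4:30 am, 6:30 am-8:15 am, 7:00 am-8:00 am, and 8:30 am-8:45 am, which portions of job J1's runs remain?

A, merged: 1:30 am-7:30 am, 10:15 am-11:45 am.
B, merged: 2:00 am-5:15 am, 6:30 am-8:15 am, 8:30 am-8:45 am.
1:30 am-7:30 am \ B = 1:30 am-2:00 am, 5:15 am-6:30 am.
10:15 am-11:45 am: nothing removed.

1:30 am-2:00 am, 5:15 am-6:30 am, 10:15 am-11:45 am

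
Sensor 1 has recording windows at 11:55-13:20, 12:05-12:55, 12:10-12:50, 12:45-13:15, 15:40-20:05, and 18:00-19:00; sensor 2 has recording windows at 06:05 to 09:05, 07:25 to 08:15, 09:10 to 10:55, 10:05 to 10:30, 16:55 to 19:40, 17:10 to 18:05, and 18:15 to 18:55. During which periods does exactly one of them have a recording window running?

06:05–09:05, 09:10–10:55, 11:55–13:20, 15:40–16:55, 19:40–20:05

First set merges to 11:55–13:20, 15:40–20:05.
Second set merges to 06:05–09:05, 09:10–10:55, 16:55–19:40.
Only in the first: 11:55–13:20, 15:40–16:55, 19:40–20:05.
Only in the second: 06:05–09:05, 09:10–10:55.
Together these are the periods covered by exactly one.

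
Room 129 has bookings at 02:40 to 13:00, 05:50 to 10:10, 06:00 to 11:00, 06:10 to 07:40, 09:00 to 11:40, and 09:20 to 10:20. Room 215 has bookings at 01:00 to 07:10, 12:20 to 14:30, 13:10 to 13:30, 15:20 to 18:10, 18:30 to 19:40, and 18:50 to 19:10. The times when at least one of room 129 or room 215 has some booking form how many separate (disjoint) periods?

First set merges to 02:40-13:00.
Second set merges to 01:00-07:10, 12:20-14:30, 15:20-18:10, 18:30-19:40.
A ∪ B = 01:00-14:30, 15:20-18:10, 18:30-19:40.
That is 3 disjoint pieces.

3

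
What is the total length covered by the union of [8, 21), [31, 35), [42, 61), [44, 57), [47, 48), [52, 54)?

Merged: [8, 21), [31, 35), [42, 61).
Lengths: 13 + 4 + 19 = 36.

36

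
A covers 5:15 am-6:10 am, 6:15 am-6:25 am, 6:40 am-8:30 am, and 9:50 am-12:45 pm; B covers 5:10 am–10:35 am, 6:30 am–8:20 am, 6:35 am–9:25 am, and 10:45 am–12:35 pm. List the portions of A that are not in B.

Merge the second list: 5:10 am–10:35 am, 10:45 am–12:35 pm.
5:15 am–6:10 am: entirely removed.
6:15 am–6:25 am: entirely removed.
6:40 am–8:30 am: entirely removed.
9:50 am–12:45 pm \ B = 10:35 am–10:45 am, 12:35 pm–12:45 pm.

10:35 am–10:45 am, 12:35 pm–12:45 pm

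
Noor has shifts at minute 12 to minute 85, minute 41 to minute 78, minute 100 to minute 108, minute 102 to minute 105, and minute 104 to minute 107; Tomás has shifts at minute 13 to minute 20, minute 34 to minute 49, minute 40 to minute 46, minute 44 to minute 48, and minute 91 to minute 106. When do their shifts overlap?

A, merged: minute 12 to minute 85, minute 100 to minute 108.
B, merged: minute 13 to minute 20, minute 34 to minute 49, minute 91 to minute 106.
minute 12 to minute 85 meets the second set on minute 13 to minute 20, minute 34 to minute 49.
minute 100 to minute 108 meets the second set on minute 100 to minute 106.

minute 13 to minute 20, minute 34 to minute 49, minute 100 to minute 106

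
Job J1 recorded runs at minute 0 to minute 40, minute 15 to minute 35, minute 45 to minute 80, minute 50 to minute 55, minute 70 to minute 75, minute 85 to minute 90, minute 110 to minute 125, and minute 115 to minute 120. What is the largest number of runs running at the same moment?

Walk the sorted start/end points keeping a running depth.
The depth first hits 2 at minute 15.

2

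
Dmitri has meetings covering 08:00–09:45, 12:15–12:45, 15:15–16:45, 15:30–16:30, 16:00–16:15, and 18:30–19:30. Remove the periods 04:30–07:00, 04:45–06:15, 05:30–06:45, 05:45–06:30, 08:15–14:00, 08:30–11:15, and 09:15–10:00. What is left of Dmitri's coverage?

A, merged: 08:00–09:45, 12:15–12:45, 15:15–16:45, 18:30–19:30.
B, merged: 04:30–07:00, 08:15–14:00.
08:00–09:45 \ B = 08:00–08:15.
12:15–12:45: entirely removed.
15:15–16:45: nothing removed.
18:30–19:30: nothing removed.

08:00–08:15, 15:15–16:45, 18:30–19:30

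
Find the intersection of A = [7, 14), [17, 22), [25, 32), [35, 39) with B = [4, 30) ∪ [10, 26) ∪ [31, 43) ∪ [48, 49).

Merge the second list: [4, 30), [31, 43), [48, 49).
[7, 14) ∩ B → [7, 14).
[17, 22) ∩ B → [17, 22).
[25, 32) ∩ B → [25, 30), [31, 32).
[35, 39) ∩ B → [35, 39).

[7, 14) ∪ [17, 22) ∪ [25, 30) ∪ [31, 32) ∪ [35, 39)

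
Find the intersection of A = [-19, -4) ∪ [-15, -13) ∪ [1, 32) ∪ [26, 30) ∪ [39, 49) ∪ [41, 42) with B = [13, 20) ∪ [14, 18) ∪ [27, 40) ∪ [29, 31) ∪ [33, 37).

[13, 20) ∪ [27, 32) ∪ [39, 40)

First set merges to [-19, -4), [1, 32), [39, 49).
Second set merges to [13, 20), [27, 40).
[-19, -4): no overlap with the second set.
[1, 32) meets the second set on [13, 20), [27, 32).
[39, 49) meets the second set on [39, 40).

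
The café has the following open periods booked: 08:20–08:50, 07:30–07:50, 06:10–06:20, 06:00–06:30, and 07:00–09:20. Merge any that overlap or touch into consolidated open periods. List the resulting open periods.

Sort by start: 06:00-06:30, 06:10-06:20, 07:00-09:20, 07:30-07:50, 08:20-08:50.
06:10-06:20 overlaps/touches 06:00-06:30 → extend to 06:00-06:30.
07:00-09:20 is disjoint → start new block.
07:30-07:50 overlaps/touches 07:00-09:20 → extend to 07:00-09:20.
08:20-08:50 overlaps/touches 07:00-09:20 → extend to 07:00-09:20.

06:00-06:30, 07:00-09:20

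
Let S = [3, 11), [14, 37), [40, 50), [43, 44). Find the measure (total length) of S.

Merged: [3, 11), [14, 37), [40, 50).
Lengths: 8 + 23 + 10 = 41.

41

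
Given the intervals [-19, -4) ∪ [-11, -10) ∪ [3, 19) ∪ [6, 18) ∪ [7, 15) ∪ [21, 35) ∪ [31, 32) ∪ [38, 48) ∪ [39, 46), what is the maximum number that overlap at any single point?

Sweep endpoints in order; track running count of active intervals.
Peak of 3 reached at 7.

3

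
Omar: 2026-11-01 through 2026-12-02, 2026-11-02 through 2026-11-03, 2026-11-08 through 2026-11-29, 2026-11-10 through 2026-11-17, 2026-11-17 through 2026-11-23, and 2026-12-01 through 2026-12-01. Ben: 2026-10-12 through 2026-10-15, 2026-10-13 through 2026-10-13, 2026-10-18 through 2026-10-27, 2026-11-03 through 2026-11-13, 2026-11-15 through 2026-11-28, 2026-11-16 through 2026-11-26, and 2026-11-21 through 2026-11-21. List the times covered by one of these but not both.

A, merged: 2026-11-01 through 2026-12-02.
B, merged: 2026-10-12 through 2026-10-15, 2026-10-18 through 2026-10-27, 2026-11-03 through 2026-11-13, 2026-11-15 through 2026-11-28.
A but not B: 2026-11-01 through 2026-11-02, 2026-11-14 through 2026-11-14, 2026-11-29 through 2026-12-02.
B but not A: 2026-10-12 through 2026-10-15, 2026-10-18 through 2026-10-27.
Combining gives A △ B.

2026-10-12 through 2026-10-15, 2026-10-18 through 2026-10-27, 2026-11-01 through 2026-11-02, 2026-11-14 through 2026-11-14, 2026-11-29 through 2026-12-02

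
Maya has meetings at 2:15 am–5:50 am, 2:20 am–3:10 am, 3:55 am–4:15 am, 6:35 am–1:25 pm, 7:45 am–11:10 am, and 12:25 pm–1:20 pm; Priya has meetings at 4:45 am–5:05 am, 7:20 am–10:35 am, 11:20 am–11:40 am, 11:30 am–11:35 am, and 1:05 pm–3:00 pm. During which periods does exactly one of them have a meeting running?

A, merged: 2:15 am-5:50 am, 6:35 am-1:25 pm.
B, merged: 4:45 am-5:05 am, 7:20 am-10:35 am, 11:20 am-11:40 am, 1:05 pm-3:00 pm.
A \ B = 2:15 am-4:45 am, 5:05 am-5:50 am, 6:35 am-7:20 am, 10:35 am-11:20 am, 11:40 am-1:05 pm.
B \ A = 1:25 pm-3:00 pm.
Union of the two gives the symmetric difference.

2:15 am-4:45 am, 5:05 am-5:50 am, 6:35 am-7:20 am, 10:35 am-11:20 am, 11:40 am-1:05 pm, 1:25 pm-3:00 pm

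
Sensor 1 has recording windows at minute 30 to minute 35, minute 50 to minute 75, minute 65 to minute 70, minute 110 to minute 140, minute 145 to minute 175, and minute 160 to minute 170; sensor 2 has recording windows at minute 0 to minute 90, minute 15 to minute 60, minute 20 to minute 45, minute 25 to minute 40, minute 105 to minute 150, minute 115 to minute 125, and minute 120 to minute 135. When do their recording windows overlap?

minute 30 to minute 35, minute 50 to minute 75, minute 110 to minute 140, minute 145 to minute 150

Merge the first list: minute 30 to minute 35, minute 50 to minute 75, minute 110 to minute 140, minute 145 to minute 175.
Merge the second list: minute 0 to minute 90, minute 105 to minute 150.
minute 30 to minute 35 overlaps B on minute 30 to minute 35.
minute 50 to minute 75 overlaps B on minute 50 to minute 75.
minute 110 to minute 140 overlaps B on minute 110 to minute 140.
minute 145 to minute 175 overlaps B on minute 145 to minute 150.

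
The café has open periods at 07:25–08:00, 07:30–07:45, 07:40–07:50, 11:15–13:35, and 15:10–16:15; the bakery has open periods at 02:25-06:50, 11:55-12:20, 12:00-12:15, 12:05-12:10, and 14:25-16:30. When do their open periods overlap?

First set merges to 07:25–08:00, 11:15–13:35, 15:10–16:15.
Second set merges to 02:25–06:50, 11:55–12:20, 14:25–16:30.
07:25–08:00 falls entirely outside B.
11:15–13:35 overlaps B on 11:55–12:20.
15:10–16:15 overlaps B on 15:10–16:15.

11:55–12:20, 15:10–16:15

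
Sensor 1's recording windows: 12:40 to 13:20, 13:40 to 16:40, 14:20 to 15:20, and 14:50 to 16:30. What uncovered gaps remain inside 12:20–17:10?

12:20–12:40, 13:20–13:40, 16:40–17:10

The merged coverage is 12:40–13:20, 13:40–16:40.
Uncovered inside 12:20–17:10: 12:20–12:40, 13:20–13:40, 16:40–17:10.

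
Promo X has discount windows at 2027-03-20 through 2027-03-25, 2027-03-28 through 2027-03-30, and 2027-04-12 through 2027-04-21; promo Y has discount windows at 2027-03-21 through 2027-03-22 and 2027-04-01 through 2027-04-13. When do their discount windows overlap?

2027-03-20 through 2027-03-25 ∩ B → 2027-03-21 through 2027-03-22.
2027-03-28 through 2027-03-30 meets no B interval.
2027-04-12 through 2027-04-21 ∩ B → 2027-04-12 through 2027-04-13.

2027-03-21 through 2027-03-22, 2027-04-12 through 2027-04-13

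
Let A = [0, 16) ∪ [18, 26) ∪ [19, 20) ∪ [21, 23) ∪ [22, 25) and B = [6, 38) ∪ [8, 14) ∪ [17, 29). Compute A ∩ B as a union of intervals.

[6, 16) ∪ [18, 26)

Merge the first list: [0, 16), [18, 26).
Merge the second list: [6, 38).
[0, 16) meets the second set on [6, 16).
[18, 26) meets the second set on [18, 26).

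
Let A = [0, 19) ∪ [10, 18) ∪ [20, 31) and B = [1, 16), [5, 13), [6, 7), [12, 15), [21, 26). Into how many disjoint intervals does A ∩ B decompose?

2

Merge the first list: [0, 19), [20, 31).
Merge the second list: [1, 16), [21, 26).
A ∩ B = [1, 16), [21, 26).
That is 2 disjoint pieces.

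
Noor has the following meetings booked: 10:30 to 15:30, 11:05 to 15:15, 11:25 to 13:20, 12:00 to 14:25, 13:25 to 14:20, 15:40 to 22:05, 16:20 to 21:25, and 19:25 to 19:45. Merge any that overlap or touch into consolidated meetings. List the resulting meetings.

11:05-15:15 overlaps/touches 10:30-15:30 → extend to 10:30-15:30.
11:25-13:20 overlaps/touches 10:30-15:30 → extend to 10:30-15:30.
12:00-14:25 overlaps/touches 10:30-15:30 → extend to 10:30-15:30.
13:25-14:20 overlaps/touches 10:30-15:30 → extend to 10:30-15:30.
15:40-22:05 is disjoint → start new block.
16:20-21:25 overlaps/touches 15:40-22:05 → extend to 15:40-22:05.
19:25-19:45 overlaps/touches 15:40-22:05 → extend to 15:40-22:05.

10:30-15:30, 15:40-22:05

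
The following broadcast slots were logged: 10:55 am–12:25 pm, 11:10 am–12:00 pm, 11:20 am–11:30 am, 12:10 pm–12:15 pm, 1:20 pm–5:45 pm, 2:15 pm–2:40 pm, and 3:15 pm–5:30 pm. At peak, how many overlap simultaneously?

3

Walk the sorted start/end points keeping a running depth.
The depth first hits 3 at 11:20 am.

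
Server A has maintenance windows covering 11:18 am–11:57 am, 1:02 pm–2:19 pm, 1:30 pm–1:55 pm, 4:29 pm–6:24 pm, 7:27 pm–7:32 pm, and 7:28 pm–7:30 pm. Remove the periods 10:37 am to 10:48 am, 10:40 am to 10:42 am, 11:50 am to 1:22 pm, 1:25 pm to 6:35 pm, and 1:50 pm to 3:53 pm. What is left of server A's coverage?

11:18 am-11:50 am, 1:22 pm-1:25 pm, 7:27 pm-7:32 pm

First set merges to 11:18 am-11:57 am, 1:02 pm-2:19 pm, 4:29 pm-6:24 pm, 7:27 pm-7:32 pm.
Second set merges to 10:37 am-10:48 am, 11:50 am-1:22 pm, 1:25 pm-6:35 pm.
11:18 am-11:57 am with B removed leaves 11:18 am-11:50 am.
1:02 pm-2:19 pm with B removed leaves 1:22 pm-1:25 pm.
4:29 pm-6:24 pm lies entirely inside B → drops out.
7:27 pm-7:32 pm is untouched.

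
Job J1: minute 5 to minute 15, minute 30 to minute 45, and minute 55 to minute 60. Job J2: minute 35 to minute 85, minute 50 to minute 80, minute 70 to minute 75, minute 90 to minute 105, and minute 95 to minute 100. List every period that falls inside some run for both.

minute 35 to minute 45, minute 55 to minute 60

Second set merges to minute 35 to minute 85, minute 90 to minute 105.
minute 5 to minute 15 meets no B interval.
minute 30 to minute 45 ∩ B → minute 35 to minute 45.
minute 55 to minute 60 ∩ B → minute 55 to minute 60.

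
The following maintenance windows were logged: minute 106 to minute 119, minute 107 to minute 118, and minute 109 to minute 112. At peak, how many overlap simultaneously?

3

At minute 109, 3 of the intervals are simultaneously active.
No point has more.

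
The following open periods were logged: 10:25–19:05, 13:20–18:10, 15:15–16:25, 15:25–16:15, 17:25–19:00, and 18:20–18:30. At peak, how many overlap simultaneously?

4

At 15:25, 4 of the intervals are simultaneously active.
No point has more.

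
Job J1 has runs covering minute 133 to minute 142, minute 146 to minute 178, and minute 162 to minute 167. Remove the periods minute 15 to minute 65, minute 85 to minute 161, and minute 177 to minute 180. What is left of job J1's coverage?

minute 161 to minute 177

Merge the first list: minute 133 to minute 142, minute 146 to minute 178.
minute 133 to minute 142: fully covered by B → removed.
minute 146 to minute 178 minus B → minute 161 to minute 177.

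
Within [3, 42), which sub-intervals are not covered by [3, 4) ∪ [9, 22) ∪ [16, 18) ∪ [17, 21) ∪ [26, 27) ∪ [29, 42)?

[4, 9) ∪ [22, 26) ∪ [27, 29)

After merging, the occupied span is [3, 4), [9, 22), [26, 27), [29, 42).
Gaps within [3, 42): [4, 9), [22, 26), [27, 29).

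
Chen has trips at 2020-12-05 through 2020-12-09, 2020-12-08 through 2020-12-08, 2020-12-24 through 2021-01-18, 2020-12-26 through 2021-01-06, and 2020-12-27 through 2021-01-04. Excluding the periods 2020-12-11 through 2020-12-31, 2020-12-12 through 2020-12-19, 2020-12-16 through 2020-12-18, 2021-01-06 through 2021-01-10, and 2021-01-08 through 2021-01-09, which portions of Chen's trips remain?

Merge the first list: 2020-12-05 through 2020-12-09, 2020-12-24 through 2021-01-18.
Merge the second list: 2020-12-11 through 2020-12-31, 2021-01-06 through 2021-01-10.
2020-12-05 through 2020-12-09: nothing removed.
2020-12-24 through 2021-01-18 \ B = 2021-01-01 through 2021-01-05, 2021-01-11 through 2021-01-18.

2020-12-05 through 2020-12-09, 2021-01-01 through 2021-01-05, 2021-01-11 through 2021-01-18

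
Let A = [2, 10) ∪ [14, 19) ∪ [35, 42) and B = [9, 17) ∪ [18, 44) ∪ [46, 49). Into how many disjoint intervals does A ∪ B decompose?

2

A ∪ B = [2, 44), [46, 49).
That is 2 disjoint pieces.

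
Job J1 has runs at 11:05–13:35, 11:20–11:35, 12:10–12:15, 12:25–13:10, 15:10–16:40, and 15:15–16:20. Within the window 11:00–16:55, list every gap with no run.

11:00–11:05, 13:35–15:10, 16:40–16:55

The merged coverage is 11:05–13:35, 15:10–16:40.
Gaps within 11:00–16:55: 11:00–11:05, 13:35–15:10, 16:40–16:55.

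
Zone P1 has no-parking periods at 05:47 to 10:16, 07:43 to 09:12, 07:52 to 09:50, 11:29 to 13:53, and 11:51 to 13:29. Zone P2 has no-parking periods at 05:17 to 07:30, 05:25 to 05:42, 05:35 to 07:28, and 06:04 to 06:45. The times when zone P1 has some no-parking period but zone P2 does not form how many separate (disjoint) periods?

2

Merge the first list: 05:47–10:16, 11:29–13:53.
Merge the second list: 05:17–07:30.
A \ B = 07:30–10:16, 11:29–13:53.
That is 2 disjoint pieces.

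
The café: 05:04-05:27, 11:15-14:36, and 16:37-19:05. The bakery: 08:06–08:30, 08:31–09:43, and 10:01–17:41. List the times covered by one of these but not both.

Only in the first: 05:04–05:27, 17:41–19:05.
Only in the second: 08:06–08:30, 08:31–09:43, 10:01–11:15, 14:36–16:37.
Together these are the periods covered by exactly one.

05:04–05:27, 08:06–08:30, 08:31–09:43, 10:01–11:15, 14:36–16:37, 17:41–19:05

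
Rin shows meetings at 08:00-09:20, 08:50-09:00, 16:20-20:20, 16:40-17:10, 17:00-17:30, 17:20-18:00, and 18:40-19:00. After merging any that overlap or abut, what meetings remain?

08:50–09:00 overlaps/touches 08:00–09:20 → extend to 08:00–09:20.
16:20–20:20 is disjoint → start new block.
16:40–17:10 overlaps/touches 16:20–20:20 → extend to 16:20–20:20.
17:00–17:30 overlaps/touches 16:20–20:20 → extend to 16:20–20:20.
17:20–18:00 overlaps/touches 16:20–20:20 → extend to 16:20–20:20.
18:40–19:00 overlaps/touches 16:20–20:20 → extend to 16:20–20:20.

08:00–09:20, 16:20–20:20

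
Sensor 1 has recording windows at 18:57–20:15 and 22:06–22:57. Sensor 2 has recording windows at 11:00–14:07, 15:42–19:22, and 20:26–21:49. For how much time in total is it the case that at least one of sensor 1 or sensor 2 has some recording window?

A ∪ B = 11:00–14:07, 15:42–20:15, 20:26–21:49, 22:06–22:57.
Total: 3 h 7 min + 4 h 33 min + 1 h 23 min + 51 min = 9 h 54 min.

9 h 54 min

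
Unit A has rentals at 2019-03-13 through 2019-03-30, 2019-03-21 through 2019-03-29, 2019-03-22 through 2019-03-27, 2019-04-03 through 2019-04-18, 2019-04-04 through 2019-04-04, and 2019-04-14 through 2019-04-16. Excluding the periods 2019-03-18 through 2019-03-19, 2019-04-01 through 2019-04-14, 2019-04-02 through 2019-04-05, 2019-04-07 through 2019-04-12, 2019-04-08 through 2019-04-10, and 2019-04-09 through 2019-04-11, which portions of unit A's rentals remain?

2019-03-13 through 2019-03-17, 2019-03-20 through 2019-03-30, 2019-04-15 through 2019-04-18

A, merged: 2019-03-13 through 2019-03-30, 2019-04-03 through 2019-04-18.
B, merged: 2019-03-18 through 2019-03-19, 2019-04-01 through 2019-04-14.
2019-03-13 through 2019-03-30 minus B → 2019-03-13 through 2019-03-17, 2019-03-20 through 2019-03-30.
2019-04-03 through 2019-04-18 minus B → 2019-04-15 through 2019-04-18.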